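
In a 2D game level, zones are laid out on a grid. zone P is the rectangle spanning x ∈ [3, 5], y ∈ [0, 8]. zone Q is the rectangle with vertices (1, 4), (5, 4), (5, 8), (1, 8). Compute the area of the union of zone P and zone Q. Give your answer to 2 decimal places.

24.00

By inclusion–exclusion:
Individual areas: |zone P| = 16, |zone Q| = 16.
|zone P∩zone Q|: x∈[3,5], y∈[4,8] → 2·4 = 8.
|zone P ∪ zone Q| = 32 − 8 = 24.00.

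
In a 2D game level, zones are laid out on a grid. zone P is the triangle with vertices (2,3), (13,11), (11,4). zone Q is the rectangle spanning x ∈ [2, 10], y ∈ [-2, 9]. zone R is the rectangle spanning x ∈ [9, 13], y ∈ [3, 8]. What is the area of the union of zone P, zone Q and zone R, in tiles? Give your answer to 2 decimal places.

107.44

By inclusion–exclusion:
Individual areas: |zone P| = 30.5, |zone Q| = 88, |zone R| = 20.
|zone P∩zone Q| = 19.7172.
|zone P∩zone R| = 10.5079.
|zone Q∩zone R|: x∈[9,10], y∈[3,8] → 1·5 = 5.
|zone P∩zone Q∩zone R| = 4.1667.
|zone P ∪ zone Q ∪ zone R| = 138.5 − 35.2251 + 4.1667 = 107.44.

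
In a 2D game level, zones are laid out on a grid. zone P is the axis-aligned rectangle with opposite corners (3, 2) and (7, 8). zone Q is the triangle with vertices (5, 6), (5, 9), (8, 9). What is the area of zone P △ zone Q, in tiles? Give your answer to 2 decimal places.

24.50

|zone P| = 24, |zone Q| = 4.5, |zone P∩zone Q| = 2.
|zone P △ zone Q| = |zone P| + |zone Q| − 2·|zone P∩zone Q| = 24 + 4.5 − 4 = 24.50.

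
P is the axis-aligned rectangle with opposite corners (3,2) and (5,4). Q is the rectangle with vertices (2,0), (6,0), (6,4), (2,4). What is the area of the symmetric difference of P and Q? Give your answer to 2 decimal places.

12.00

|P∩Q|: x∈[3,5], y∈[2,4] → 2·2 = 4.
|P △ Q| = |P| + |Q| − 2·|P∩Q| = 4 + 16 − 8 = 12.00.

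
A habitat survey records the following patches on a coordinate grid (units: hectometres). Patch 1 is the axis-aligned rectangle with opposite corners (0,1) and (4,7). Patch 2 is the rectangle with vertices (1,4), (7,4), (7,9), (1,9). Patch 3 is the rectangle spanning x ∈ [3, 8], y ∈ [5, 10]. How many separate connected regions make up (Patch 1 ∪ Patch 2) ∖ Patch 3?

(Patch 1 ∪ Patch 2) ∖ Patch 3 is a single connected region.

1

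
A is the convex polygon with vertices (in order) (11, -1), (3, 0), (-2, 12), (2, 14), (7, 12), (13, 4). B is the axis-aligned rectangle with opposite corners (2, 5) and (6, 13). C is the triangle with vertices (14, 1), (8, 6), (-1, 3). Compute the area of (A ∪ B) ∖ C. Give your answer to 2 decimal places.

|A ∪ B| = 136.45.
|(A ∪ B) ∩ C| = 28.6533.
|(A ∪ B) ∖ C| = 136.45 − 28.6533 = 107.80.

107.80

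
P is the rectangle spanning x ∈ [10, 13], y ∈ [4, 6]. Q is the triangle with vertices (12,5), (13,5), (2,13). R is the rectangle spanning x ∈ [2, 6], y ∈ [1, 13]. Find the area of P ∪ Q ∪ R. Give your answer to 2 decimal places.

By inclusion–exclusion:
Individual areas: |P| = 6, |Q| = 4, |R| = 48.
|P∩Q| = 0.9375.
|P∩R| = 0 (no overlap).
|Q∩R| = 0.5818.
|P∩Q∩R| = 0.
|P ∪ Q ∪ R| = 58 − 1.5193 + 0 = 56.48.

56.48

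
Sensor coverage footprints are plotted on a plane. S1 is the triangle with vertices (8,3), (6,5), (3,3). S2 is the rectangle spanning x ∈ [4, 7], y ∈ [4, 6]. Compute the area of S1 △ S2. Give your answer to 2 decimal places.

|S1| = 5, |S2| = 6, |S1∩S2| = 1.25.
|S1 △ S2| = |S1| + |S2| − 2·|S1∩S2| = 5 + 6 − 2.5 = 8.50.

8.50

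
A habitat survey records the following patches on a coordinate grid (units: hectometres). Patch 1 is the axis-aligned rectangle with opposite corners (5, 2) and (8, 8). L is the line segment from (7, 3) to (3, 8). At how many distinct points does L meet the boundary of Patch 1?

The segment meets the boundary at (5,5.5).

1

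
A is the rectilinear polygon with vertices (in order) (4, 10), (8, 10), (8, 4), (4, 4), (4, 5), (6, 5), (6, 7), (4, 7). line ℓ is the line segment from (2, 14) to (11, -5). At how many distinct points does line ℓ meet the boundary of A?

4

The segment meets the boundary at (6.737,4), (6,5.556), (5.316,7), (4,9.778).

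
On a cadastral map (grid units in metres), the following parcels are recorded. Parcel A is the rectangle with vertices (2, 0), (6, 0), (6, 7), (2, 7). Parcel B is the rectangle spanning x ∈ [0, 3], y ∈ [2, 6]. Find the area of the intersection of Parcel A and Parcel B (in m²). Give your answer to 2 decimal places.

4.00

|Parcel A∩Parcel B|: x∈[2,3], y∈[2,6] → 1·4 = 4.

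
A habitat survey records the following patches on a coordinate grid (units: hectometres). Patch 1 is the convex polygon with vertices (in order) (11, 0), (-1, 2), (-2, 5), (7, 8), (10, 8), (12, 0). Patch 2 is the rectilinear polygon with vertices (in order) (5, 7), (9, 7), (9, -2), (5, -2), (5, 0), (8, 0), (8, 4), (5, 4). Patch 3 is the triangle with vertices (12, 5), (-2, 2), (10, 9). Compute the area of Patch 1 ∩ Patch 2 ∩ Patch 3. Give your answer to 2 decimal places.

10.98

The intersection is the polygon with vertices (5,4), (5,6.083), (6.571,7), (9,7), (9,4.357), (7.333,4).
By the shoelace formula its area is 10.98.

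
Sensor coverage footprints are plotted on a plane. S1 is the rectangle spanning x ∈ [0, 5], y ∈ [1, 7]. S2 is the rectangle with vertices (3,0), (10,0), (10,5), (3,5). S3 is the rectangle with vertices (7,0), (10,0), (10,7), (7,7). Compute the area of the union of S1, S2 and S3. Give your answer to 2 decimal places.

63.00

By inclusion–exclusion:
Individual areas: |S1| = 30, |S2| = 35, |S3| = 21.
|S1∩S2|: x∈[3,5], y∈[1,5] → 2·4 = 8.
|S1∩S3| = 0 (no overlap).
|S2∩S3|: x∈[7,10], y∈[0,5] → 3·5 = 15.
|S1∩S2∩S3| = 0.
|S1 ∪ S2 ∪ S3| = 86 − 23 + 0 = 63.00.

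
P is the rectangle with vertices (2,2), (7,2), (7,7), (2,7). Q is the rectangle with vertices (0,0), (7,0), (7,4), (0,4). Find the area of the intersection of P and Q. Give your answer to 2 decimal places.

|P∩Q|: x∈[2,7], y∈[2,4] → 5·2 = 10.

10.00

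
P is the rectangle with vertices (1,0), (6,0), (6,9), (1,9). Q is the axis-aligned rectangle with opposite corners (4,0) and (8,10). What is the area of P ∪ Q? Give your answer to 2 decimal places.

67.00

By inclusion–exclusion:
Individual areas: |P| = 45, |Q| = 40.
|P∩Q|: x∈[4,6], y∈[0,9] → 2·9 = 18.
|P ∪ Q| = 85 − 18 = 67.00.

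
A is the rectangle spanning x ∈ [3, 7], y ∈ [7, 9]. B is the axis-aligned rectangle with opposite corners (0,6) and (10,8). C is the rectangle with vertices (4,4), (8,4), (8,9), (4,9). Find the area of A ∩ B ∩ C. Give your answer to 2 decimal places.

The intersection is the polygon with vertices (4,7), (4,8), (7,8), (7,7).
By the shoelace formula its area is 3.00.

3.00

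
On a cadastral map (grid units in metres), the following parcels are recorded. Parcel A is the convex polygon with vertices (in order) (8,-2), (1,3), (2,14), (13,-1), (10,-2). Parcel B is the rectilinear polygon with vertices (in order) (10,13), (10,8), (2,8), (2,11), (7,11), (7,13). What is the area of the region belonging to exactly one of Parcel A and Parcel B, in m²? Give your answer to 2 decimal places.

|Parcel A| = 85, |Parcel B| = 30, |Parcel A∩Parcel B| = 9.9.
|Parcel A △ Parcel B| = |Parcel A| + |Parcel B| − 2·|Parcel A∩Parcel B| = 85 + 30 − 19.8 = 95.20.

95.20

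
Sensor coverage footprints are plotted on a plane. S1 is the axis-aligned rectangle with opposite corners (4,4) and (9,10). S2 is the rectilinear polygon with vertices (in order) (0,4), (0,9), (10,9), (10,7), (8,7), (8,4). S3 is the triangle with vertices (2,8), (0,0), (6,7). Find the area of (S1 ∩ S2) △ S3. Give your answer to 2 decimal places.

33.33

|S1 ∩ S2| = 22.
|(S1 ∩ S2) ∩ S3| = 2.8333.
|(S1 ∩ S2) △ S3| = 22 + 17 − 5.6667 = 33.33.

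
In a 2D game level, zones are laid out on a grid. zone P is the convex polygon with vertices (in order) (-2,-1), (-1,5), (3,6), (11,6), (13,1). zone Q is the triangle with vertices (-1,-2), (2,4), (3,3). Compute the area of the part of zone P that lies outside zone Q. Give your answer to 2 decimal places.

74.73

|zone P| = 79, |zone P∩zone Q| = 4.2689.
|zone P ∖ zone Q| = |zone P| − |zone P∩zone Q| = 79 − 4.2689 = 74.73.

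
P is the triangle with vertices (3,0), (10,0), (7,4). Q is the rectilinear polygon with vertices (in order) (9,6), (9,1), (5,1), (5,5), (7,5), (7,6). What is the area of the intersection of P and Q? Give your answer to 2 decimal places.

7.33

The intersection is the polygon with vertices (7,4), (9,1.333), (9,1), (5,1), (5,2).
By the shoelace formula its area is 7.33.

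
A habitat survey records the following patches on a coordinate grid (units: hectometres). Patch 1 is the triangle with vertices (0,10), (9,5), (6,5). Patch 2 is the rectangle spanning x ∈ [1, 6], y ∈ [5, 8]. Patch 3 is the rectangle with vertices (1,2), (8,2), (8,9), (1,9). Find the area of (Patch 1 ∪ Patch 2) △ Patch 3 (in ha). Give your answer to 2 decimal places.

|Patch 1 ∪ Patch 2| = 18.7.
|(Patch 1 ∪ Patch 2) ∩ Patch 3| = 18.1222.
|(Patch 1 ∪ Patch 2) △ Patch 3| = 18.7 + 49 − 36.2444 = 31.46.

31.46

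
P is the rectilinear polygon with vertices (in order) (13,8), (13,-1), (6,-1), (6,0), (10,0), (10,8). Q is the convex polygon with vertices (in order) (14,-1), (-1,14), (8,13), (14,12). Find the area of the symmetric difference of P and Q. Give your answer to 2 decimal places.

|P| = 31, |Q| = 99, |P∩Q| = 19.5.
|P △ Q| = |P| + |Q| − 2·|P∩Q| = 31 + 99 − 39 = 91.00.

91.00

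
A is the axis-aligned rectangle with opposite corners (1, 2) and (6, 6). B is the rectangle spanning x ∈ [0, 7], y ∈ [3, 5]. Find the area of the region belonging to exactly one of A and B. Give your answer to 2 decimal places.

|A∩B|: x∈[1,6], y∈[3,5] → 5·2 = 10.
|A △ B| = |A| + |B| − 2·|A∩B| = 20 + 14 − 20 = 14.00.

14.00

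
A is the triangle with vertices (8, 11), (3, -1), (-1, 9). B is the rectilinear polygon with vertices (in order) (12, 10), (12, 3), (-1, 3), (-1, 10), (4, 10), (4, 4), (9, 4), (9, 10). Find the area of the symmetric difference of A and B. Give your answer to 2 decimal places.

57.15

|A| = 49, |B| = 61, |A∩B| = 26.425.
|A △ B| = |A| + |B| − 2·|A∩B| = 49 + 61 − 52.85 = 57.15.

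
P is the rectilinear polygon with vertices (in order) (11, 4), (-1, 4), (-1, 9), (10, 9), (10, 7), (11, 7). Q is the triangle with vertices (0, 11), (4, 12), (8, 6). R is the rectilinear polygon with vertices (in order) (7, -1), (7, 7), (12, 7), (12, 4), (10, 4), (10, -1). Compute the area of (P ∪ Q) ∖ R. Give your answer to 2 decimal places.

|P ∪ Q| = 67.8.
|(P ∪ Q) ∩ R| = 12.
|(P ∪ Q) ∖ R| = 67.8 − 12 = 55.80.

55.80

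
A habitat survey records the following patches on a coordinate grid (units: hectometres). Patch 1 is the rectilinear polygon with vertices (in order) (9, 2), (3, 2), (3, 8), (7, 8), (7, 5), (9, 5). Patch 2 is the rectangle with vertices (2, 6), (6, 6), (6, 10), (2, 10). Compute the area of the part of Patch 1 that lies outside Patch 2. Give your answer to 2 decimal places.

24.00

|Patch 1| = 30, |Patch 1∩Patch 2| = 6.
|Patch 1 ∖ Patch 2| = |Patch 1| − |Patch 1∩Patch 2| = 30 − 6 = 24.00.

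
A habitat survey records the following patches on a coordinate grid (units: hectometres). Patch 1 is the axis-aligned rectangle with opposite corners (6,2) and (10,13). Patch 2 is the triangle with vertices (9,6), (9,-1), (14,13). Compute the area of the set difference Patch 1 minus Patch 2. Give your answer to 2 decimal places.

|Patch 1| = 44, |Patch 1∩Patch 2| = 4.7.
|Patch 1 ∖ Patch 2| = |Patch 1| − |Patch 1∩Patch 2| = 44 − 4.7 = 39.30.

39.30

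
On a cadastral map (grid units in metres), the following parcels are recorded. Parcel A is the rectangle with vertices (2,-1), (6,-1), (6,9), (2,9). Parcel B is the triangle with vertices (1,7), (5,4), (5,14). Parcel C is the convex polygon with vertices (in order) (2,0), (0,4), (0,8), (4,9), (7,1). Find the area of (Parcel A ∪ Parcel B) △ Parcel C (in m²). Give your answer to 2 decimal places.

31.30

|Parcel A ∪ Parcel B| = 48.3929.
|(Parcel A ∪ Parcel B) ∩ Parcel C| = 29.7958.
|(Parcel A ∪ Parcel B) △ Parcel C| = 48.3929 + 42.5 − 59.5917 = 31.30.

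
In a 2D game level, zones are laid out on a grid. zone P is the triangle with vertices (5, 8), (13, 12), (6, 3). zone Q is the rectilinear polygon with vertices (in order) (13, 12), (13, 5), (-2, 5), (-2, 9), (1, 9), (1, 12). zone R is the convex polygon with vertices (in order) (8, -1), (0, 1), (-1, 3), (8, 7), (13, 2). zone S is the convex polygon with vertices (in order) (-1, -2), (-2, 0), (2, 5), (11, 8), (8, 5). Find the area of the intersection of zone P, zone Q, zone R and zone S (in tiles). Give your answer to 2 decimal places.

The intersection is the polygon with vertices (5.6,5), (5.429,5.857), (8,7), (8.625,6.375), (7.556,5).
By the shoelace formula its area is 3.92.

3.92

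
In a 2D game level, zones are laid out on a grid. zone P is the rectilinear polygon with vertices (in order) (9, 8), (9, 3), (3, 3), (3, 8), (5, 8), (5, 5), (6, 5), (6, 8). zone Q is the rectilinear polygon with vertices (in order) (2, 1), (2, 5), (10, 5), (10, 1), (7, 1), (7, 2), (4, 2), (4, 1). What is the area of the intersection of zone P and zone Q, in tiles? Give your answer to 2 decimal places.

The intersection is the polygon with vertices (9,3), (3,3), (3,5), (5,5), (6,5), (9,5).
By the shoelace formula its area is 12.00.

12.00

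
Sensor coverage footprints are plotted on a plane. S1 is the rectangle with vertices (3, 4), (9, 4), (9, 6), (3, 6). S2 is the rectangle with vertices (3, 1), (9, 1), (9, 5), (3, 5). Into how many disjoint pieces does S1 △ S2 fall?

2

S1 △ S2 splits into 2 disjoint pieces (area 6, area 18).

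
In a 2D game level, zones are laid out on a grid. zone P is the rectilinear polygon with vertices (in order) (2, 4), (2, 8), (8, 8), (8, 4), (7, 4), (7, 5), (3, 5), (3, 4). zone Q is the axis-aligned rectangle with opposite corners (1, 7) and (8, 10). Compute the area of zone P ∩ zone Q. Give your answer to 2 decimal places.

6.00

The intersection is the polygon with vertices (2,8), (8,8), (8,7), (2,7).
By the shoelace formula its area is 6.00.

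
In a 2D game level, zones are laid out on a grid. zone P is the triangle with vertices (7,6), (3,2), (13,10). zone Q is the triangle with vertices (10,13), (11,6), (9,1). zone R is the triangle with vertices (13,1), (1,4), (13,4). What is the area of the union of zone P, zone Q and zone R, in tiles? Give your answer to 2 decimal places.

29.45

By inclusion–exclusion:
Individual areas: |zone P| = 4, |zone Q| = 9.5, |zone R| = 18.
|zone P∩zone Q| = 0.4376.
|zone P∩zone R| = 0.3286.
|zone Q∩zone R| = 1.284.
|zone P∩zone Q∩zone R| = 0.
|zone P ∪ zone Q ∪ zone R| = 31.5 − 2.0502 + 0 = 29.45.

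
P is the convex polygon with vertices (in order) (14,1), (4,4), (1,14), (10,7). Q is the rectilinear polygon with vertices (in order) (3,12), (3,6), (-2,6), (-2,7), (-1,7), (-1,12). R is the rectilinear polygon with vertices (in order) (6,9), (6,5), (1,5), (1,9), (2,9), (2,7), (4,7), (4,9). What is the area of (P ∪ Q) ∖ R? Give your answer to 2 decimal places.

67.03

|P ∪ Q| = 80.2333.
|(P ∪ Q) ∩ R| = 13.2.
|(P ∪ Q) ∖ R| = 80.2333 − 13.2 = 67.03.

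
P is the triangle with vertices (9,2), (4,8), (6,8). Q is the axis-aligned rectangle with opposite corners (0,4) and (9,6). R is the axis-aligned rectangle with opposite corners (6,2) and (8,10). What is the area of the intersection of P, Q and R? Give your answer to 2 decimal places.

1.93

The intersection is the polygon with vertices (7,6), (8,4), (7.333,4), (6,5.6), (6,6).
By the shoelace formula its area is 1.93.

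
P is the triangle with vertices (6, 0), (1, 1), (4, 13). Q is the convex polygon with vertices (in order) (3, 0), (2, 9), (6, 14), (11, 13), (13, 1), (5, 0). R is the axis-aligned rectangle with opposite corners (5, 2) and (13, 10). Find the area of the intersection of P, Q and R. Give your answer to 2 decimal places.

The intersection is the polygon with vertices (5.692,2), (5,2), (5,6.5).
By the shoelace formula its area is 1.56.

1.56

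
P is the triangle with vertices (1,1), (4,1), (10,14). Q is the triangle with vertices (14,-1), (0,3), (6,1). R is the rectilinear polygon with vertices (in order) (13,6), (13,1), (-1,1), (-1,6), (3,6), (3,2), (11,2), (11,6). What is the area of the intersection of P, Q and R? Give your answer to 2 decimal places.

The intersection is the polygon with vertices (1.938,2.354), (1.991,2.431), (3,2.143), (3,2), (3.5,2), (4.349,1.757), (4.267,1.578).
By the shoelace formula its area is 0.31.

0.31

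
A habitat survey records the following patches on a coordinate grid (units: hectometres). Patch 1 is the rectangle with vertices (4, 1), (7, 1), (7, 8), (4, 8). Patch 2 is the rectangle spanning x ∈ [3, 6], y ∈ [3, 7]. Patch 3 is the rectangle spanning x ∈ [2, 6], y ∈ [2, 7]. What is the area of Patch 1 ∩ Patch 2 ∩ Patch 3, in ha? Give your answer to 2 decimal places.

The intersection is the polygon with vertices (6,7), (6,3), (4,3), (4,7).
By the shoelace formula its area is 8.00.

8.00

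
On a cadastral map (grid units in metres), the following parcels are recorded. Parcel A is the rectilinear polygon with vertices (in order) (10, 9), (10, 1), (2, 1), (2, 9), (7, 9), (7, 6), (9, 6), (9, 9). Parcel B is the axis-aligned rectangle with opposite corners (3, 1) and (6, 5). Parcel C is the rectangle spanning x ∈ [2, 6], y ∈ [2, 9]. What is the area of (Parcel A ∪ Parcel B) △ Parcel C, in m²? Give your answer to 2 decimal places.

30.00

|Parcel A ∪ Parcel B| = 58.
|(Parcel A ∪ Parcel B) ∩ Parcel C| = 28.
|(Parcel A ∪ Parcel B) △ Parcel C| = 58 + 28 − 56 = 30.00.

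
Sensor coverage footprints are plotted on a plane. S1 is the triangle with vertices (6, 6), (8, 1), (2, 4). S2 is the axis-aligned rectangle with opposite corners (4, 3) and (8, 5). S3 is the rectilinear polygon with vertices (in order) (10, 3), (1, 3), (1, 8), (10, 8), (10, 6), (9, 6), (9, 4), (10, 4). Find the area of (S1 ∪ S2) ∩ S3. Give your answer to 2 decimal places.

11.20

The region (S1 ∪ S2) ∩ S3 is the polygon with vertices (8,5), (8,3), (7.2,3), (4,3), (2,4), (4,5), (6,6), (6.4,5).
By the shoelace formula its area is 11.20.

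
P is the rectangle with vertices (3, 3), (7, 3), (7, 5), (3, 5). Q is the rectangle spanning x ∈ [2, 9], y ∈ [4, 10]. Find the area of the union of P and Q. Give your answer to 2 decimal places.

46.00

By inclusion–exclusion:
Individual areas: |P| = 8, |Q| = 42.
|P∩Q|: x∈[3,7], y∈[4,5] → 4·1 = 4.
|P ∪ Q| = 50 − 4 = 46.00.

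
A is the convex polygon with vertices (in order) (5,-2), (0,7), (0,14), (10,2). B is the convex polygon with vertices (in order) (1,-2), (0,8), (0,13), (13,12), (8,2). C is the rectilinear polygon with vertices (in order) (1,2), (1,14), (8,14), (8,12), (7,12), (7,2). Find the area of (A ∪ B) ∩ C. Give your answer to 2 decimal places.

64.58

The region (A ∪ B) ∩ C is the polygon with vertices (8,12.385), (8,12), (7,12), (7,2), (1,2), (1,12.923).
By the shoelace formula its area is 64.58.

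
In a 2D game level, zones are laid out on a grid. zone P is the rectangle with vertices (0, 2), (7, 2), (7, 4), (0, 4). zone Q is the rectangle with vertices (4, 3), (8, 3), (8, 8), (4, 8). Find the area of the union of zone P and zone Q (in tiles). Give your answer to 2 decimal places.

31.00

By inclusion–exclusion:
Individual areas: |zone P| = 14, |zone Q| = 20.
|zone P∩zone Q|: x∈[4,7], y∈[3,4] → 3·1 = 3.
|zone P ∪ zone Q| = 34 − 3 = 31.00.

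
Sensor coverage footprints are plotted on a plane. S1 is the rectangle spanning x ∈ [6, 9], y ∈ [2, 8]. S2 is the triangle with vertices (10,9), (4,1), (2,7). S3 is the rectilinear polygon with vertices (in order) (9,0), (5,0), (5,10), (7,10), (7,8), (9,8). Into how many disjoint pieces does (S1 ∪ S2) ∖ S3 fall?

(S1 ∪ S2) ∖ S3 splits into 2 disjoint pieces (area 12.4583, area 1.5417).

2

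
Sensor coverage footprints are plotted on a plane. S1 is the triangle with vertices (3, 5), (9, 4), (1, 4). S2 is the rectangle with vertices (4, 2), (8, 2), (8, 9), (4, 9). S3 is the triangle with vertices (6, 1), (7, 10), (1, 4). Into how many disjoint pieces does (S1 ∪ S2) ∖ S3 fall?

(S1 ∪ S2) ∖ S3 splits into 3 disjoint pieces (area 2, area 10.5833, area 0.0333).

3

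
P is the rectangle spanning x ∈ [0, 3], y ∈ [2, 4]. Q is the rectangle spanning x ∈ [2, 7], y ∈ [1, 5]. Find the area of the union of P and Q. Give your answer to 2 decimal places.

By inclusion–exclusion:
Individual areas: |P| = 6, |Q| = 20.
|P∩Q|: x∈[2,3], y∈[2,4] → 1·2 = 2.
|P ∪ Q| = 26 − 2 = 24.00.

24.00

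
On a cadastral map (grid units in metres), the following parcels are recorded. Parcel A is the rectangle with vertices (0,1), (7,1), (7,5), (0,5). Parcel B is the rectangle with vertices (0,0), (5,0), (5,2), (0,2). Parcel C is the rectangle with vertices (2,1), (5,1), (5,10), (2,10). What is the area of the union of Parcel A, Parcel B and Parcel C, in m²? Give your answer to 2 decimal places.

48.00

By inclusion–exclusion:
Individual areas: |Parcel A| = 28, |Parcel B| = 10, |Parcel C| = 27.
|Parcel A∩Parcel B|: x∈[0,5], y∈[1,2] → 5·1 = 5.
|Parcel A∩Parcel C|: x∈[2,5], y∈[1,5] → 3·4 = 12.
|Parcel B∩Parcel C|: x∈[2,5], y∈[1,2] → 3·1 = 3.
|Parcel A∩Parcel B∩Parcel C| = 3.
|Parcel A ∪ Parcel B ∪ Parcel C| = 65 − 20 + 3 = 48.00.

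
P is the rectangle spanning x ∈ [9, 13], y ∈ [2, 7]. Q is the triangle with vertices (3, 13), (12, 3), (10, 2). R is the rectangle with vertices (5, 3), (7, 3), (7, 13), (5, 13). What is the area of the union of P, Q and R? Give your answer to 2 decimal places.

45.52

By inclusion–exclusion:
Individual areas: |P| = 20, |Q| = 14.5, |R| = 20.
|P∩Q| = 6.2143.
|P∩R| = 0 (no overlap).
|Q∩R| = 2.7619.
|P∩Q∩R| = 0.
|P ∪ Q ∪ R| = 54.5 − 8.9762 + 0 = 45.52.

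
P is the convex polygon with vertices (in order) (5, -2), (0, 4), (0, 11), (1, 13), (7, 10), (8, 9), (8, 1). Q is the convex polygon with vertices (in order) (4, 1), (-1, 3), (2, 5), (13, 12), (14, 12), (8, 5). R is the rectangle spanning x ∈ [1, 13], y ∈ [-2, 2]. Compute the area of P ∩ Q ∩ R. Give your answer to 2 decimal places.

1.74

The intersection is the polygon with vertices (4,1), (1.75,1.9), (1.667,2), (5,2).
By the shoelace formula its area is 1.74.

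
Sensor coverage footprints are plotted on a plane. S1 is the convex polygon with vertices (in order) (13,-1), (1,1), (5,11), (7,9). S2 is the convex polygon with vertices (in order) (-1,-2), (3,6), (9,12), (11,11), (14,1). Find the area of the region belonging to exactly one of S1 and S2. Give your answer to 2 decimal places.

|S1| = 68, |S2| = 110.5, |S1∩S2| = 59.1997.
|S1 △ S2| = |S1| + |S2| − 2·|S1∩S2| = 68 + 110.5 − 118.3994 = 60.10.

60.10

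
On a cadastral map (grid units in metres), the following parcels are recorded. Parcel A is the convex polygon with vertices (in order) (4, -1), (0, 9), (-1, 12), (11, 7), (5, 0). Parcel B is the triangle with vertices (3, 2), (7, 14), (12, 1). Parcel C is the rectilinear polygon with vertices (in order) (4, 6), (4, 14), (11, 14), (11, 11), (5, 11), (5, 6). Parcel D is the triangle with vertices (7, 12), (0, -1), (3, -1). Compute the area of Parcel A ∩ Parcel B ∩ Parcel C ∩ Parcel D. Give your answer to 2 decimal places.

The intersection is the polygon with vertices (5,6), (4.333,6), (5,8).
By the shoelace formula its area is 0.67.

0.67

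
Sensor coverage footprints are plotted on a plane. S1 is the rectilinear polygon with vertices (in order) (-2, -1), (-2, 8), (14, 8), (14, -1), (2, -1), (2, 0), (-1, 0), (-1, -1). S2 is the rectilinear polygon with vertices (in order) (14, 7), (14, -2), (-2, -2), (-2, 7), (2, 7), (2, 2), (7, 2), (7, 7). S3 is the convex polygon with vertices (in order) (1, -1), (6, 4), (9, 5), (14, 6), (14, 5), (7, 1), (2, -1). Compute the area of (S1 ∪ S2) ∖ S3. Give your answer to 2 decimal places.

|S1 ∪ S2| = 160.
|(S1 ∪ S2) ∩ S3| = 28.5.
|(S1 ∪ S2) ∖ S3| = 160 − 28.5 = 131.50.

131.50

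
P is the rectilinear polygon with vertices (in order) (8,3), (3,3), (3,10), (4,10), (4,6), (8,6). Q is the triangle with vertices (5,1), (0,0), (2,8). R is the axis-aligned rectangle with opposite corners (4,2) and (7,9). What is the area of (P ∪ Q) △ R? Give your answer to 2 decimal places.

|P ∪ Q| = 36.4762.
|(P ∪ Q) ∩ R| = 9.3571.
|(P ∪ Q) △ R| = 36.4762 + 21 − 18.7143 = 38.76.

38.76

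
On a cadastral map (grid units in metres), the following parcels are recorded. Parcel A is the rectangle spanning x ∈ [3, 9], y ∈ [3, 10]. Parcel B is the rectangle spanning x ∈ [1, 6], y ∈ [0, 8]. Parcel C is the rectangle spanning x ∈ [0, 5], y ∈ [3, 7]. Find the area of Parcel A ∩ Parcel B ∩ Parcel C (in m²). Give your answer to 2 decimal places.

The intersection is the polygon with vertices (3,7), (5,7), (5,3), (3,3).
By the shoelace formula its area is 8.00.

8.00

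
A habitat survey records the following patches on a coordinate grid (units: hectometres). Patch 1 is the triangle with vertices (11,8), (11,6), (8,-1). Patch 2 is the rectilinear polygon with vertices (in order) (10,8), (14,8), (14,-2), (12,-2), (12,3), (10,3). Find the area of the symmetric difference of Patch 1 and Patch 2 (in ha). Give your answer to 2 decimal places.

29.67

|Patch 1| = 3, |Patch 2| = 30, |Patch 1∩Patch 2| = 1.6667.
|Patch 1 △ Patch 2| = |Patch 1| + |Patch 2| − 2·|Patch 1∩Patch 2| = 3 + 30 − 3.3333 = 29.67.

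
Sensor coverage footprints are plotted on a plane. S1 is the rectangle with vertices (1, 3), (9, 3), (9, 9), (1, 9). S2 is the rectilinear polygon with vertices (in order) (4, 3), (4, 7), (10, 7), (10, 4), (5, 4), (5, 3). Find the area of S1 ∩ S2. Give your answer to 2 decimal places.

The intersection is the polygon with vertices (9,4), (5,4), (5,3), (4,3), (4,7), (9,7).
By the shoelace formula its area is 16.00.

16.00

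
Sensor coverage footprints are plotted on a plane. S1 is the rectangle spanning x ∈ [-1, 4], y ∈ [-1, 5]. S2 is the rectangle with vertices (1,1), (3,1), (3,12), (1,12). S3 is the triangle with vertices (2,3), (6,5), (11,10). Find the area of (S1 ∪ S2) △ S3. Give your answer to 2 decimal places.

47.89

|S1 ∪ S2| = 44.
|(S1 ∪ S2) ∩ S3| = 0.5556.
|(S1 ∪ S2) △ S3| = 44 + 5 − 1.1111 = 47.89.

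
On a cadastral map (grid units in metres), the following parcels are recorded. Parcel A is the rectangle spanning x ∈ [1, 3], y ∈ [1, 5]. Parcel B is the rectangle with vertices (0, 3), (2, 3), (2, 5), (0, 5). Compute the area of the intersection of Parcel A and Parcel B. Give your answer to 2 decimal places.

|Parcel A∩Parcel B|: x∈[1,2], y∈[3,5] → 1·2 = 2.

2.00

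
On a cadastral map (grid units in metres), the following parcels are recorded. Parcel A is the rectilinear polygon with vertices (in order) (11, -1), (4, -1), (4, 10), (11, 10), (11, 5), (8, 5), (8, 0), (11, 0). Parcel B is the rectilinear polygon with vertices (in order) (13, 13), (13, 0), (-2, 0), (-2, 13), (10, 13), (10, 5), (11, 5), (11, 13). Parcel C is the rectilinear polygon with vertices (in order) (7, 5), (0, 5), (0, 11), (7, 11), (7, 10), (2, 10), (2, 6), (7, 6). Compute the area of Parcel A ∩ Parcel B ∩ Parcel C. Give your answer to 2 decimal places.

3.00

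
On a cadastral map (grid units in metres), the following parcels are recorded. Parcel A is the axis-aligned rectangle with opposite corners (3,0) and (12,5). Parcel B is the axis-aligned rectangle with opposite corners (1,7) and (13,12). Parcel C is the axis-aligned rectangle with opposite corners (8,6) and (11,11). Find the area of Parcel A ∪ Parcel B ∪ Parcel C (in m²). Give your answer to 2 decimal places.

By inclusion–exclusion:
Individual areas: |Parcel A| = 45, |Parcel B| = 60, |Parcel C| = 15.
|Parcel A∩Parcel B| = 0 (no overlap).
|Parcel A∩Parcel C| = 0 (no overlap).
|Parcel B∩Parcel C|: x∈[8,11], y∈[7,11] → 3·4 = 12.
|Parcel A∩Parcel B∩Parcel C| = 0.
|Parcel A ∪ Parcel B ∪ Parcel C| = 120 − 12 + 0 = 108.00.

108.00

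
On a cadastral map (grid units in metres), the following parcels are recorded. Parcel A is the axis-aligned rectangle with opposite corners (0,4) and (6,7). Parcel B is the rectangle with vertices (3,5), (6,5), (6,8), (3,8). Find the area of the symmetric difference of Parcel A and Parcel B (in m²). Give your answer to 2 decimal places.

15.00

|Parcel A∩Parcel B|: x∈[3,6], y∈[5,7] → 3·2 = 6.
|Parcel A △ Parcel B| = |Parcel A| + |Parcel B| − 2·|Parcel A∩Parcel B| = 18 + 9 − 12 = 15.00.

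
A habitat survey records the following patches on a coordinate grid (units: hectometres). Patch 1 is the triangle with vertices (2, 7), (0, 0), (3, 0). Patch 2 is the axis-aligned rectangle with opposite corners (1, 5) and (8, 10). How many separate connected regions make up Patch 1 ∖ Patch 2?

Patch 1 ∖ Patch 2 is a single connected region.

1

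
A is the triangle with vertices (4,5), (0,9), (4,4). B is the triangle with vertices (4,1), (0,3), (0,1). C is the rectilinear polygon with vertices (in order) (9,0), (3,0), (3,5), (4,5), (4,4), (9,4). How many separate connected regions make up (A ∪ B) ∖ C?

2

(A ∪ B) ∖ C splits into 2 disjoint pieces (area 1.6, area 3.75).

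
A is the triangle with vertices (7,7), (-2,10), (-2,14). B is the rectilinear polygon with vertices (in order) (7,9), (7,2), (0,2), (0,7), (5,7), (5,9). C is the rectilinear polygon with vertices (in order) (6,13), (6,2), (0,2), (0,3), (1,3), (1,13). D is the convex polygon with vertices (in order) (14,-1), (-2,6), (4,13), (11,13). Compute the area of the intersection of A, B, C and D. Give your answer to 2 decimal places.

The intersection is the polygon with vertices (6,7.778), (6,7.333), (5,7.667), (5,8.556).
By the shoelace formula its area is 0.67.

0.67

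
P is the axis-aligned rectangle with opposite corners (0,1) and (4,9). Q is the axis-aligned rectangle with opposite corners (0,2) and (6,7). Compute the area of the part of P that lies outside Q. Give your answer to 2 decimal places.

|P∩Q|: x∈[0,4], y∈[2,7] → 4·5 = 20.
|P| = 32.
|P ∖ Q| = |P| − |P∩Q| = 32 − 20 = 12.00.

12.00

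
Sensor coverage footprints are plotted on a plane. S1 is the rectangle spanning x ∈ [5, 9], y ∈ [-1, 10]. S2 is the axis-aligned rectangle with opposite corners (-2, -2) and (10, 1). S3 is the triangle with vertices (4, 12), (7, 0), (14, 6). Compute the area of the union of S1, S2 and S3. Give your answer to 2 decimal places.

93.55

By inclusion–exclusion:
Individual areas: |S1| = 44, |S2| = 36, |S3| = 51.
|S1∩S2|: x∈[5,9], y∈[-1,1] → 4·2 = 8.
|S1∩S3| = 29.4524.
|S2∩S3| = 0.7083.
|S1∩S2∩S3| = 0.7083.
|S1 ∪ S2 ∪ S3| = 131 − 38.1607 + 0.7083 = 93.55.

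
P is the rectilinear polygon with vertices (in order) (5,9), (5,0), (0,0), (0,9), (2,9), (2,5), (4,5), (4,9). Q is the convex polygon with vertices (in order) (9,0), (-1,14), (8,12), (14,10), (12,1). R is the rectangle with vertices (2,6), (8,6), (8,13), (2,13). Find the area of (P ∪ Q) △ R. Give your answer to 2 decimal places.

106.90

|P ∪ Q| = 134.8.
|(P ∪ Q) ∩ R| = 34.95.
|(P ∪ Q) △ R| = 134.8 + 42 − 69.9 = 106.90.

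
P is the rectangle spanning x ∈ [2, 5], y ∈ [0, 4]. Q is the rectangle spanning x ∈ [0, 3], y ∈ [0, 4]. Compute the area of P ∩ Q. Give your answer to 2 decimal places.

4.00

|P∩Q|: x∈[2,3], y∈[0,4] → 1·4 = 4.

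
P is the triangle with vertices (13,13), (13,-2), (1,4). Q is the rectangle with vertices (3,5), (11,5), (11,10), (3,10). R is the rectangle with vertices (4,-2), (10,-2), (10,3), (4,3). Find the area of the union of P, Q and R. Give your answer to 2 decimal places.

By inclusion–exclusion:
Individual areas: |P| = 90, |Q| = 40, |R| = 30.
|P∩Q| = 26.5.
|P∩R| = 12.
|Q∩R| = 0 (no overlap).
|P∩Q∩R| = 0.
|P ∪ Q ∪ R| = 160 − 38.5 + 0 = 121.50.

121.50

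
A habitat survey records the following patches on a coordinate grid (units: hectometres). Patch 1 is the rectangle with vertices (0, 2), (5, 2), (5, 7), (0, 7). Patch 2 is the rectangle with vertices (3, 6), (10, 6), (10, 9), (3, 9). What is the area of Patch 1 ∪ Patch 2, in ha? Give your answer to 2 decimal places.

44.00

By inclusion–exclusion:
Individual areas: |Patch 1| = 25, |Patch 2| = 21.
|Patch 1∩Patch 2|: x∈[3,5], y∈[6,7] → 2·1 = 2.
|Patch 1 ∪ Patch 2| = 46 − 2 = 44.00.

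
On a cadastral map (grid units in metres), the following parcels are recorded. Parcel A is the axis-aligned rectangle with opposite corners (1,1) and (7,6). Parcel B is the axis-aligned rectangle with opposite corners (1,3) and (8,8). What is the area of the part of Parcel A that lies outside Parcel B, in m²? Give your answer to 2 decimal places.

12.00

|Parcel A∩Parcel B|: x∈[1,7], y∈[3,6] → 6·3 = 18.
|Parcel A| = 30.
|Parcel A ∖ Parcel B| = |Parcel A| − |Parcel A∩Parcel B| = 30 − 18 = 12.00.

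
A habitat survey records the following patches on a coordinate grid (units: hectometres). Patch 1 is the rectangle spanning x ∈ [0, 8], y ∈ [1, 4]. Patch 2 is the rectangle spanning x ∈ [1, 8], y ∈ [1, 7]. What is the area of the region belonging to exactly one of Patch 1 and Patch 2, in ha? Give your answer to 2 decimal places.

|Patch 1∩Patch 2|: x∈[1,8], y∈[1,4] → 7·3 = 21.
|Patch 1 △ Patch 2| = |Patch 1| + |Patch 2| − 2·|Patch 1∩Patch 2| = 24 + 42 − 42 = 24.00.

24.00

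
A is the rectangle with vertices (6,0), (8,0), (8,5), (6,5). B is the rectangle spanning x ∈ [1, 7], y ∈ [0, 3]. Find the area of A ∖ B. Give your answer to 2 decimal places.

|A∩B|: x∈[6,7], y∈[0,3] → 1·3 = 3.
|A| = 10.
|A ∖ B| = |A| − |A∩B| = 10 − 3 = 7.00.

7.00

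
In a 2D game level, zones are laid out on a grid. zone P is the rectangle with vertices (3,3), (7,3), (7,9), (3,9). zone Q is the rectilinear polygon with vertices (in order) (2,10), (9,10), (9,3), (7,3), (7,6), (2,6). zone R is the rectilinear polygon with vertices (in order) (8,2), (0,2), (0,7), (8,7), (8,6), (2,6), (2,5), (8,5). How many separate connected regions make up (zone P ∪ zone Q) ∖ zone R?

1

(zone P ∪ zone Q) ∖ zone R is a single connected region.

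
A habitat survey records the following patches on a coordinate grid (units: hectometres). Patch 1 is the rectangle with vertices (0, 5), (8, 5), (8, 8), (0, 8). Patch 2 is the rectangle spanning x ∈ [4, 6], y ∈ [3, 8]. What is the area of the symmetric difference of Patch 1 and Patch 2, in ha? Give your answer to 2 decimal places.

22.00

|Patch 1∩Patch 2|: x∈[4,6], y∈[5,8] → 2·3 = 6.
|Patch 1 △ Patch 2| = |Patch 1| + |Patch 2| − 2·|Patch 1∩Patch 2| = 24 + 10 − 12 = 22.00.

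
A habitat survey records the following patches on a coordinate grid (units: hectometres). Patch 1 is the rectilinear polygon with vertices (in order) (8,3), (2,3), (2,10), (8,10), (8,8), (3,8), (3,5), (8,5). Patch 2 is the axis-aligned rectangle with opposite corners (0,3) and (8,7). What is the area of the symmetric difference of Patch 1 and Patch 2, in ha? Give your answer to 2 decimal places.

|Patch 1| = 27, |Patch 2| = 32, |Patch 1∩Patch 2| = 14.
|Patch 1 △ Patch 2| = |Patch 1| + |Patch 2| − 2·|Patch 1∩Patch 2| = 27 + 32 − 28 = 31.00.

31.00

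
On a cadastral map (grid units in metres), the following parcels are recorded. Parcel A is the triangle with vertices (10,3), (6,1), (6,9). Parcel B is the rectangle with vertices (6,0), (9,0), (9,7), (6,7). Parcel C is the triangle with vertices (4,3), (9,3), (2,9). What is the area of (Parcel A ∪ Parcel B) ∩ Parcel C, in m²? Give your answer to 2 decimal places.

The region (Parcel A ∪ Parcel B) ∩ Parcel C is the polygon with vertices (6,5.571), (9,3), (6,3).
By the shoelace formula its area is 3.86.

3.86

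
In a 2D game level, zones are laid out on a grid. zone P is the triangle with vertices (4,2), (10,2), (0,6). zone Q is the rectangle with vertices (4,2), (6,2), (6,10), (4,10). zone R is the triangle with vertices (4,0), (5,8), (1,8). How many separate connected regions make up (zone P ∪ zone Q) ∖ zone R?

2

(zone P ∪ zone Q) ∖ zone R splits into 2 disjoint pieces (area 1.7294, area 15.45).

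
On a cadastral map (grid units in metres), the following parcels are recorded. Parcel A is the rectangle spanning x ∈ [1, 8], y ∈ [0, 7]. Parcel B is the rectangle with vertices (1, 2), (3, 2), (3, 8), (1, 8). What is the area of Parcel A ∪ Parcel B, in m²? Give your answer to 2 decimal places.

By inclusion–exclusion:
Individual areas: |Parcel A| = 49, |Parcel B| = 12.
|Parcel A∩Parcel B|: x∈[1,3], y∈[2,7] → 2·5 = 10.
|Parcel A ∪ Parcel B| = 61 − 10 = 51.00.

51.00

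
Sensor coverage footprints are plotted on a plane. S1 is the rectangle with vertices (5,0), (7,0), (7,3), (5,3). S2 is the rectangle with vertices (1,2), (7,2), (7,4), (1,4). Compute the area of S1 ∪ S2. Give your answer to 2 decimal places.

By inclusion–exclusion:
Individual areas: |S1| = 6, |S2| = 12.
|S1∩S2|: x∈[5,7], y∈[2,3] → 2·1 = 2.
|S1 ∪ S2| = 18 − 2 = 16.00.

16.00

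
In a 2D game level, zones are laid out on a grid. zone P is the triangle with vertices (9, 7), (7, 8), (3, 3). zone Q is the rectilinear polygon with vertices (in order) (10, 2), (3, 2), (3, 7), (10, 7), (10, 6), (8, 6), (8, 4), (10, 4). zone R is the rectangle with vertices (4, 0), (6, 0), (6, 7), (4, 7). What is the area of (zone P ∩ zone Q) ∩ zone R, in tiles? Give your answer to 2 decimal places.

2.33

The region (zone P ∩ zone Q) ∩ zone R is the polygon with vertices (4,3.667), (4,4.25), (6,6.75), (6,5).
By the shoelace formula its area is 2.33.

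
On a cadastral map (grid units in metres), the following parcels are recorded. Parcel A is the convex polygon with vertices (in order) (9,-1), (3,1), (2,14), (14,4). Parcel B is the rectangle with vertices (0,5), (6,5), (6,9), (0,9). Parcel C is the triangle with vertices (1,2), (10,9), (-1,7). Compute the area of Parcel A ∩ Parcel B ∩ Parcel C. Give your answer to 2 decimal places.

9.59

The intersection is the polygon with vertices (6,5.889), (4.857,5), (2.692,5), (2.49,7.635), (6,8.273).
By the shoelace formula its area is 9.59.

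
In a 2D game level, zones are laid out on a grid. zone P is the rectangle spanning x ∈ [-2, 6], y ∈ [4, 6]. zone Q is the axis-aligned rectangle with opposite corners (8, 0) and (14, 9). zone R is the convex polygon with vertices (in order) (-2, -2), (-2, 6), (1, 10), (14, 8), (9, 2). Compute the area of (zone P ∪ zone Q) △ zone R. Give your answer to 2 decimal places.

106.10

|zone P ∪ zone Q| = 70.
|(zone P ∪ zone Q) ∩ zone R| = 39.951.
|(zone P ∪ zone Q) △ zone R| = 70 + 116 − 79.9021 = 106.10.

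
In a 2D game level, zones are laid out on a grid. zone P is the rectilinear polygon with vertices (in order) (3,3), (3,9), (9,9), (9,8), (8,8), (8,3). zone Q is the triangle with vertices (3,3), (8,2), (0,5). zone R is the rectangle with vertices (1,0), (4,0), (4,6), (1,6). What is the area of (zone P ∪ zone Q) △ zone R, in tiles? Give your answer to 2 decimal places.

42.95

|zone P ∪ zone Q| = 33.4792.
|(zone P ∪ zone Q) ∩ zone R| = 4.2667.
|(zone P ∪ zone Q) △ zone R| = 33.4792 + 18 − 8.5333 = 42.95.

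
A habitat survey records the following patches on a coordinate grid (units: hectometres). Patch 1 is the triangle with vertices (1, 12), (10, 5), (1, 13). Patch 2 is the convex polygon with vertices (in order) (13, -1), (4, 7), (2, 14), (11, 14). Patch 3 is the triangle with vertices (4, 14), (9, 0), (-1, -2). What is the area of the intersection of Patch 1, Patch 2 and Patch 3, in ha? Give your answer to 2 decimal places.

The intersection is the polygon with vertices (3.02,10.429), (2.955,10.657), (3.103,11.13), (5.919,8.628), (6.143,8).
By the shoelace formula its area is 1.83.

1.83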